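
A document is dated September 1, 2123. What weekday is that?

Wednesday

Doomsday rule: the anchor day for the 2100s is Sunday. For year 23: 23÷12 = 1 r 11, and 11÷4 = 2, so 1+11+2 = 14.
Sunday + 14 ≡ Sunday — that's 2123's doomsday.
In September the doomsday date is Sep 5.
Sep 1 is 4 days before Sep 5; 4 mod 7 = 4, so Sunday − 4 = Wednesday.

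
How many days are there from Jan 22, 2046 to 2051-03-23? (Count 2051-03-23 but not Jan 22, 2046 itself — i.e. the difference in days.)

Jan 22, 2046 → Jan 22, 2047: 365 days.
Jan 22, 2047 → Jan 22, 2048: 365 days.
Jan 22, 2048 → Jan 22, 2049: 366 days (Feb 29, 2048 is in that span).
Jan 22, 2049 → Jan 22, 2050: 365 days.
Jan 22, 2050 → Jan 22, 2051: 365 days.
Jan 22, 2051 → Feb 22, 2051: 31 days (January has 31).
Feb 22, 2051 → Mar 22, 2051: 28 days (February has 28).
Mar 22, 2051 → Mar 23, 2051: 1 days.
Total: 1886 days.

1886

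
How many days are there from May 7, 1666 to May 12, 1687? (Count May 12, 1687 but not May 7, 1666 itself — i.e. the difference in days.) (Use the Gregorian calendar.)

7675

May 7, 1666 → May 7, 1667: 365 days.
May 7, 1667 → May 7, 1668: 366 days (Feb 29, 1668 is in that span).
May 7, 1668 → May 7, 1669: 365 days.
May 7, 1669 → May 7, 1670: 365 days.
May 7, 1670 → May 7, 1671: 365 days.
May 7, 1671 → May 7, 1672: 366 days (Feb 29, 1672 is in that span).
May 7, 1672 → May 7, 1673: 365 days.
May 7, 1673 → May 7, 1674: 365 days.
May 7, 1674 → May 7, 1675: 365 days.
May 7, 1675 → May 7, 1676: 366 days (Feb 29, 1676 is in that span).
May 7, 1676 → May 7, 1677: 365 days.
May 7, 1677 → May 7, 1678: 365 days.
May 7, 1678 → May 7, 1679: 365 days.
May 7, 1679 → May 7, 1680: 366 days (Feb 29, 1680 is in that span).
May 7, 1680 → May 7, 1681: 365 days.
May 7, 1681 → May 7, 1682: 365 days.
May 7, 1682 → May 7, 1683: 365 days.
May 7, 1683 → May 7, 1684: 366 days (Feb 29, 1684 is in that span).
May 7, 1684 → May 7, 1685: 365 days.
May 7, 1685 → May 7, 1686: 365 days.
May 7, 1686 → Jun 7, 1686: 31 days (May has 31).
Jun 7, 1686 → Jul 7, 1686: 30 days (June has 30).
Jul 7, 1686 → Aug 7, 1686: 31 days (July has 31).
Aug 7, 1686 → Sep 7, 1686: 31 days (August has 31).
Sep 7, 1686 → Oct 7, 1686: 30 days (September has 30).
Oct 7, 1686 → Nov 7, 1686: 31 days (October has 31).
Nov 7, 1686 → Dec 7, 1686: 30 days (November has 30).
Dec 7, 1686 → Jan 7, 1687: 31 days (December has 31).
Jan 7, 1687 → Feb 7, 1687: 31 days (January has 31).
Feb 7, 1687 → Mar 7, 1687: 28 days (February has 28).
Mar 7, 1687 → Apr 7, 1687: 31 days (March has 31).
Apr 7, 1687 → May 7, 1687: 30 days (April has 30).
May 7, 1687 → May 12, 1687: 5 days.
Total: 7675 days.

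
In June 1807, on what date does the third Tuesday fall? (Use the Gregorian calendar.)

June 16, 1807

June 1, 1807 is a Monday.
The first Tuesday is therefore June 2 (1 days later).
The third Tuesday is 2 + 2×7 = June 16.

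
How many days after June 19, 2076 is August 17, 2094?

6633

Jun 19, 2076 → Jun 19, 2077: 365 days.
Jun 19, 2077 → Jun 19, 2078: 365 days.
Jun 19, 2078 → Jun 19, 2079: 365 days.
Jun 19, 2079 → Jun 19, 2080: 366 days (Feb 29, 2080 is in that span).
Jun 19, 2080 → Jun 19, 2081: 365 days.
Jun 19, 2081 → Jun 19, 2082: 365 days.
Jun 19, 2082 → Jun 19, 2083: 365 days.
Jun 19, 2083 → Jun 19, 2084: 366 days (Feb 29, 2084 is in that span).
Jun 19, 2084 → Jun 19, 2085: 365 days.
Jun 19, 2085 → Jun 19, 2086: 365 days.
Jun 19, 2086 → Jun 19, 2087: 365 days.
Jun 19, 2087 → Jun 19, 2088: 366 days (Feb 29, 2088 is in that span).
Jun 19, 2088 → Jun 19, 2089: 365 days.
Jun 19, 2089 → Jun 19, 2090: 365 days.
Jun 19, 2090 → Jun 19, 2091: 365 days.
Jun 19, 2091 → Jun 19, 2092: 366 days (Feb 29, 2092 is in that span).
Jun 19, 2092 → Jun 19, 2093: 365 days.
Jun 19, 2093 → Jun 19, 2094: 365 days.
Jun 19, 2094 → Jul 19, 2094: 30 days (June has 30).
Jul 19, 2094 → Aug 17, 2094: 29 days.
Total: 6633 days.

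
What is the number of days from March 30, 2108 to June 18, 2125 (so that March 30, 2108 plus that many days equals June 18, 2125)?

6289

Mar 30, 2108 → Mar 30, 2109: 365 days.
Mar 30, 2109 → Mar 30, 2110: 365 days.
Mar 30, 2110 → Mar 30, 2111: 365 days.
Mar 30, 2111 → Mar 30, 2112: 366 days (Feb 29, 2112 is in that span).
Mar 30, 2112 → Mar 30, 2113: 365 days.
Mar 30, 2113 → Mar 30, 2114: 365 days.
Mar 30, 2114 → Mar 30, 2115: 365 days.
Mar 30, 2115 → Mar 30, 2116: 366 days (Feb 29, 2116 is in that span).
Mar 30, 2116 → Mar 30, 2117: 365 days.
Mar 30, 2117 → Mar 30, 2118: 365 days.
Mar 30, 2118 → Mar 30, 2119: 365 days.
Mar 30, 2119 → Mar 30, 2120: 366 days (Feb 29, 2120 is in that span).
Mar 30, 2120 → Mar 30, 2121: 365 days.
Mar 30, 2121 → Mar 30, 2122: 365 days.
Mar 30, 2122 → Mar 30, 2123: 365 days.
Mar 30, 2123 → Mar 30, 2124: 366 days (Feb 29, 2124 is in that span).
Mar 30, 2124 → Mar 30, 2125: 365 days.
Mar 30, 2125 → Apr 30, 2125: 31 days (March has 31).
Apr 30, 2125 → May 30, 2125: 30 days (April has 30).
May 30, 2125 → Jun 18, 2125: 19 days.
Total: 6289 days.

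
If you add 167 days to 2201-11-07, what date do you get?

April 23, 2202

Nov has 30 days: +24 → Dec 1, 2201 (143 left).
Dec has 31 days: +31 → Jan 1, 2202 (112 left).
Jan has 31 days: +31 → Feb 1, 2202 (81 left).
Feb has 28 days: +28 → Mar 1, 2202 (53 left).
Mar has 31 days: +31 → Apr 1, 2202 (22 left).
+22 → Apr 23, 2202.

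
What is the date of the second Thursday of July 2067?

July 1, 2067 is a Friday.
The first Thursday is therefore July 7 (6 days later).
The second Thursday is 7 + 1×7 = July 14.

July 14, 2067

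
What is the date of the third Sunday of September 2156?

September 19, 2156

September 1, 2156 is a Wednesday.
The first Sunday is therefore September 5 (4 days later).
The third Sunday is 5 + 2×7 = September 19.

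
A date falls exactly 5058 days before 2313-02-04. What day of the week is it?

Friday

Feb 4, 2313 is a Tuesday.
5058 mod 7 = 4, so 5058 days before a Tuesday is Tuesday − 4 = Friday.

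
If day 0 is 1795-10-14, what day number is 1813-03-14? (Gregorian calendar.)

6360

Oct 14, 1795 → Oct 14, 1796: 366 days (Feb 29, 1796 is in that span).
Oct 14, 1796 → Oct 14, 1797: 365 days.
Oct 14, 1797 → Oct 14, 1798: 365 days.
Oct 14, 1798 → Oct 14, 1799: 365 days.
Oct 14, 1799 → Oct 14, 1800: 365 days.
Oct 14, 1800 → Oct 14, 1801: 365 days.
Oct 14, 1801 → Oct 14, 1802: 365 days.
Oct 14, 1802 → Oct 14, 1803: 365 days.
Oct 14, 1803 → Oct 14, 1804: 366 days (Feb 29, 1804 is in that span).
Oct 14, 1804 → Oct 14, 1805: 365 days.
Oct 14, 1805 → Oct 14, 1806: 365 days.
Oct 14, 1806 → Oct 14, 1807: 365 days.
Oct 14, 1807 → Oct 14, 1808: 366 days (Feb 29, 1808 is in that span).
Oct 14, 1808 → Oct 14, 1809: 365 days.
Oct 14, 1809 → Oct 14, 1810: 365 days.
Oct 14, 1810 → Oct 14, 1811: 365 days.
Oct 14, 1811 → Oct 14, 1812: 366 days (Feb 29, 1812 is in that span).
Oct 14, 1812 → Nov 14, 1812: 31 days (October has 31).
Nov 14, 1812 → Dec 14, 1812: 30 days (November has 30).
Dec 14, 1812 → Jan 14, 1813: 31 days (December has 31).
Jan 14, 1813 → Feb 14, 1813: 31 days (January has 31).
Feb 14, 1813 → Mar 14, 1813: 28 days.
Total: 6360 days.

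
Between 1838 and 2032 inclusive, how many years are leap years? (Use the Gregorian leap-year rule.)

Multiples of 4 in [1838,2032]: 49.
Of those, multiples of 100: 2 (not leap unless ÷400).
Multiples of 400: 1.
Leap years = 49 − 2 + 1 = 48.

48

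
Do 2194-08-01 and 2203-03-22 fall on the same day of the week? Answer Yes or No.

No

From Aug 1, 2194 to Mar 22, 2203 is 3154 days.
3154 mod 7 = 4, so they are different weekdays.
(Aug 1, 2194 is a Friday; Mar 22, 2203 is a Tuesday.)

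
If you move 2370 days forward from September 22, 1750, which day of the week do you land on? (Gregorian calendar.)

Saturday

First find the weekday of Sep 22, 1750. Doomsday rule: the anchor day for the 1700s is Sunday. For year 50: 50÷12 = 4 r 2, and 2÷4 = 0, so 4+2+0 = 6.
Sunday + 6 ≡ Saturday — that's 1750's doomsday.
In September the doomsday date is Sep 5.
Sep 22 is 17 days after Sep 5; 17 mod 7 = 3, so Saturday + 3 = Tuesday.
2370 mod 7 = 4, so 2370 days after a Tuesday is Tuesday + 4 = Saturday.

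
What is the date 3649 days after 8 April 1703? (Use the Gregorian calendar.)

+366 (one year; includes Feb 29, 1704) → Apr 8, 1704 (3283 left).
+365 (one year) → Apr 8, 1705 (2918 left).
+365 (one year) → Apr 8, 1706 (2553 left).
+365 (one year) → Apr 8, 1707 (2188 left).
+366 (one year; includes Feb 29, 1708) → Apr 8, 1708 (1822 left).
+365 (one year) → Apr 8, 1709 (1457 left).
+365 (one year) → Apr 8, 1710 (1092 left).
+365 (one year) → Apr 8, 1711 (727 left).
+366 (one year; includes Feb 29, 1712) → Apr 8, 1712 (361 left).
Apr has 30 days: +23 → May 1, 1712 (338 left).
May has 31 days: +31 → Jun 1, 1712 (307 left).
Jun has 30 days: +30 → Jul 1, 1712 (277 left).
Jul has 31 days: +31 → Aug 1, 1712 (246 left).
Aug has 31 days: +31 → Sep 1, 1712 (215 left).
Sep has 30 days: +30 → Oct 1, 1712 (185 left).
Oct has 31 days: +31 → Nov 1, 1712 (154 left).
Nov has 30 days: +30 → Dec 1, 1712 (124 left).
Dec has 31 days: +31 → Jan 1, 1713 (93 left).
Jan has 31 days: +31 → Feb 1, 1713 (62 left).
Feb has 28 days: +28 → Mar 1, 1713 (34 left).
Mar has 31 days: +31 → Apr 1, 1713 (3 left).
+3 → Apr 4, 1713.

April 4, 1713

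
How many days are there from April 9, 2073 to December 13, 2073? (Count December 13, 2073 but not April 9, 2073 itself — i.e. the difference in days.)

248

Apr 9, 2073 → May 9, 2073: 30 days (April has 30).
May 9, 2073 → Jun 9, 2073: 31 days (May has 31).
Jun 9, 2073 → Jul 9, 2073: 30 days (June has 30).
Jul 9, 2073 → Aug 9, 2073: 31 days (July has 31).
Aug 9, 2073 → Sep 9, 2073: 31 days (August has 31).
Sep 9, 2073 → Oct 9, 2073: 30 days (September has 30).
Oct 9, 2073 → Nov 9, 2073: 31 days (October has 31).
Nov 9, 2073 → Dec 9, 2073: 30 days (November has 30).
Dec 9, 2073 → Dec 13, 2073: 4 days.
Total: 248 days.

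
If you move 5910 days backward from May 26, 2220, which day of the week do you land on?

Wednesday

First find the weekday of May 26, 2220. Doomsday rule: the anchor day for the 2200s is Friday. For year 20: 20÷12 = 1 r 8, and 8÷4 = 2, so 1+8+2 = 11.
Friday + 11 ≡ Tuesday — that's 2220's doomsday.
In May the doomsday date is May 9.
May 26 is 17 days after May 9; 17 mod 7 = 3, so Tuesday + 3 = Friday.
5910 mod 7 = 2, so 5910 days before a Friday is Friday − 2 = Wednesday.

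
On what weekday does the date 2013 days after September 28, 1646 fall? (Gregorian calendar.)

Tuesday

Sep 28, 1646 is a Friday.
2013 mod 7 = 4, so 2013 days after a Friday is Friday + 4 = Tuesday.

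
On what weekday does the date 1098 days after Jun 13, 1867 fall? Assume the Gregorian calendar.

First find the weekday of Jun 13, 1867. Doomsday rule: the anchor day for the 1800s is Friday. For year 67: 67÷12 = 5 r 7, and 7÷4 = 1, so 5+7+1 = 13.
Friday + 13 ≡ Thursday — that's 1867's doomsday.
In June the doomsday date is Jun 6.
Jun 13 is 7 days after Jun 6; 7 mod 7 = 0, so Thursday + 0 = Thursday.
1098 mod 7 = 6, so 1098 days after a Thursday is Thursday + 6 = Wednesday.

Wednesday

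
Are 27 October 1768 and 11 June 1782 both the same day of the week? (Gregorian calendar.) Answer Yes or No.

From Oct 27, 1768 to Jun 11, 1782 is 4975 days.
4975 mod 7 = 5, so they are different weekdays.
(Oct 27, 1768 is a Thursday; Jun 11, 1782 is a Tuesday.)

No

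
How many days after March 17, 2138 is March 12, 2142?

Mar 17, 2138 → Mar 17, 2139: 365 days.
Mar 17, 2139 → Mar 17, 2140: 366 days (Feb 29, 2140 is in that span).
Mar 17, 2140 → Mar 17, 2141: 365 days.
Mar 17, 2141 → Apr 17, 2141: 31 days (March has 31).
Apr 17, 2141 → May 17, 2141: 30 days (April has 30).
May 17, 2141 → Jun 17, 2141: 31 days (May has 31).
Jun 17, 2141 → Jul 17, 2141: 30 days (June has 30).
Jul 17, 2141 → Aug 17, 2141: 31 days (July has 31).
Aug 17, 2141 → Sep 17, 2141: 31 days (August has 31).
Sep 17, 2141 → Oct 17, 2141: 30 days (September has 30).
Oct 17, 2141 → Nov 17, 2141: 31 days (October has 31).
Nov 17, 2141 → Dec 17, 2141: 30 days (November has 30).
Dec 17, 2141 → Jan 17, 2142: 31 days (December has 31).
Jan 17, 2142 → Feb 17, 2142: 31 days (January has 31).
Feb 17, 2142 → Mar 12, 2142: 23 days.
Total: 1456 days.

1456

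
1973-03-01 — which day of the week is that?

Doomsday rule: the anchor day for the 1900s is Wednesday. For year 73: 73÷12 = 6 r 1, and 1÷4 = 0, so 6+1+0 = 7.
Wednesday + 7 ≡ Wednesday — that's 1973's doomsday.
In March the doomsday date is Mar 14.
Mar 1 is 13 days before Mar 14; 13 mod 7 = 6, so Wednesday − 6 = Thursday.

Thursday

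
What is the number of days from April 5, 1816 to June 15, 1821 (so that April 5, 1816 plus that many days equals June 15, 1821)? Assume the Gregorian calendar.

Apr 5, 1816 → Apr 5, 1817: 365 days.
Apr 5, 1817 → Apr 5, 1818: 365 days.
Apr 5, 1818 → Apr 5, 1819: 365 days.
Apr 5, 1819 → Apr 5, 1820: 366 days (Feb 29, 1820 is in that span).
Apr 5, 1820 → Apr 5, 1821: 365 days.
Apr 5, 1821 → May 5, 1821: 30 days (April has 30).
May 5, 1821 → Jun 5, 1821: 31 days (May has 31).
Jun 5, 1821 → Jun 15, 1821: 10 days.
Total: 1897 days.

1897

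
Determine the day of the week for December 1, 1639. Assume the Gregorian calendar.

Thursday

Doomsday rule: the anchor day for the 1600s is Tuesday. For year 39: 39÷12 = 3 r 3, and 3÷4 = 0, so 3+3+0 = 6.
Tuesday + 6 ≡ Monday — that's 1639's doomsday.
In December the doomsday date is Dec 12.
Dec 1 is 11 days before Dec 12; 11 mod 7 = 4, so Monday − 4 = Thursday.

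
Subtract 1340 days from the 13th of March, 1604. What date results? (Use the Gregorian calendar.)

July 12, 1600

−366 (one year; includes Feb 29, 1604) → Mar 13, 1603 (974 left).
−365 (one year) → Mar 13, 1602 (609 left).
−365 (one year) → Mar 13, 1601 (244 left).
−13 → Feb 28, 1601 (end of Feb, 28 days; 231 left).
−28 → Jan 31, 1601 (end of Jan, 31 days; 203 left).
−31 → Dec 31, 1600 (end of Dec, 31 days; 172 left).
−31 → Nov 30, 1600 (end of Nov, 30 days; 141 left).
−30 → Oct 31, 1600 (end of Oct, 31 days; 111 left).
−31 → Sep 30, 1600 (end of Sep, 30 days; 80 left).
−30 → Aug 31, 1600 (end of Aug, 31 days; 50 left).
−31 → Jul 31, 1600 (end of Jul, 31 days; 19 left).
−19 → Jul 12, 1600.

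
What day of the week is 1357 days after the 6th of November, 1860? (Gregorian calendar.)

Monday

First find the weekday of Nov 6, 1860. Doomsday rule: the anchor day for the 1800s is Friday. For year 60: 60÷12 = 5 r 0, and 0÷4 = 0, so 5+0+0 = 5.
Friday + 5 ≡ Wednesday — that's 1860's doomsday.
In November the doomsday date is Nov 7.
Nov 6 is 1 day before Nov 7; 1 mod 7 = 1, so Wednesday − 1 = Tuesday.
1357 mod 7 = 6, so 1357 days after a Tuesday is Tuesday + 6 = Monday.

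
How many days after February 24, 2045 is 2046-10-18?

Feb 24, 2045 → Feb 24, 2046: 365 days.
Feb 24, 2046 → Mar 24, 2046: 28 days (February has 28).
Mar 24, 2046 → Apr 24, 2046: 31 days (March has 31).
Apr 24, 2046 → May 24, 2046: 30 days (April has 30).
May 24, 2046 → Jun 24, 2046: 31 days (May has 31).
Jun 24, 2046 → Jul 24, 2046: 30 days (June has 30).
Jul 24, 2046 → Aug 24, 2046: 31 days (July has 31).
Aug 24, 2046 → Sep 24, 2046: 31 days (August has 31).
Sep 24, 2046 → Oct 18, 2046: 24 days.
Total: 601 days.

601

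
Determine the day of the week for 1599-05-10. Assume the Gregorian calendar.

Doomsday rule: the anchor day for the 1500s is Wednesday. For year 99: 99÷12 = 8 r 3, and 3÷4 = 0, so 8+3+0 = 11.
Wednesday + 11 ≡ Sunday — that's 1599's doomsday.
In May the doomsday date is May 9.
May 10 is 1 day after May 9; 1 mod 7 = 1, so Sunday + 1 = Monday.

Monday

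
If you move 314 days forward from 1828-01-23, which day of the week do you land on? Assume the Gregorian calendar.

Jan 23, 1828 is a Wednesday.
314 mod 7 = 6, so 314 days after a Wednesday is Wednesday + 6 = Tuesday.

Tuesday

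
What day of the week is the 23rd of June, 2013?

January 1, 2013 is a Tuesday.
Jan 1, 2013 → Feb 1, 2013: 31 days (January has 31).
Feb 1, 2013 → Mar 1, 2013: 28 days (February has 28).
Mar 1, 2013 → Apr 1, 2013: 31 days (March has 31).
Apr 1, 2013 → May 1, 2013: 30 days (April has 30).
May 1, 2013 → Jun 1, 2013: 31 days (May has 31).
Jun 1, 2013 → Jun 23, 2013: 22 days.
Total: 173 days.
173 mod 7 = 5, so Tuesday + 5 = Sunday.

Sunday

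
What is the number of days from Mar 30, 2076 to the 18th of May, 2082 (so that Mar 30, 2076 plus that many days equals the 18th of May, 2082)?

Mar 30, 2076 → Mar 30, 2077: 365 days.
Mar 30, 2077 → Mar 30, 2078: 365 days.
Mar 30, 2078 → Mar 30, 2079: 365 days.
Mar 30, 2079 → Mar 30, 2080: 366 days (Feb 29, 2080 is in that span).
Mar 30, 2080 → Mar 30, 2081: 365 days.
Mar 30, 2081 → Mar 30, 2082: 365 days.
Mar 30, 2082 → Apr 30, 2082: 31 days (March has 31).
Apr 30, 2082 → May 18, 2082: 18 days.
Total: 2240 days.

2240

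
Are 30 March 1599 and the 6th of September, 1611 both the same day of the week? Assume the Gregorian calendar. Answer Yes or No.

Yes

From Mar 30, 1599 to Sep 6, 1611 is 4543 days.
4543 mod 7 = 0, so they are the same weekday.
(Mar 30, 1599 is a Tuesday; Sep 6, 1611 is a Tuesday.)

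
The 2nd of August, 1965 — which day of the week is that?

Monday

January 1, 1965 is a Friday.
Jan 1, 1965 → Feb 1, 1965: 31 days (January has 31).
Feb 1, 1965 → Mar 1, 1965: 28 days (February has 28).
Mar 1, 1965 → Apr 1, 1965: 31 days (March has 31).
Apr 1, 1965 → May 1, 1965: 30 days (April has 30).
May 1, 1965 → Jun 1, 1965: 31 days (May has 31).
Jun 1, 1965 → Jul 1, 1965: 30 days (June has 30).
Jul 1, 1965 → Aug 1, 1965: 31 days (July has 31).
Aug 1, 1965 → Aug 2, 1965: 1 days.
Total: 213 days.
213 mod 7 = 3, so Friday + 3 = Monday.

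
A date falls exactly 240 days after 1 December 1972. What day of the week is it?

Sunday

Dec 1, 1972 is a Friday.
240 mod 7 = 2, so 240 days after a Friday is Friday + 2 = Sunday.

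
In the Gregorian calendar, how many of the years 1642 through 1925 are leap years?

68

Multiples of 4 in [1642,1925]: 71.
Of those, multiples of 100: 3 (not leap unless ÷400).
Multiples of 400: 0.
Leap years = 71 − 3 + 0 = 68.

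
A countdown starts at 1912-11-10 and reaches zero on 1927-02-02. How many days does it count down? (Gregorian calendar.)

Nov 10, 1912 → Nov 10, 1913: 365 days.
Nov 10, 1913 → Nov 10, 1914: 365 days.
Nov 10, 1914 → Nov 10, 1915: 365 days.
Nov 10, 1915 → Nov 10, 1916: 366 days (Feb 29, 1916 is in that span).
Nov 10, 1916 → Nov 10, 1917: 365 days.
Nov 10, 1917 → Nov 10, 1918: 365 days.
Nov 10, 1918 → Nov 10, 1919: 365 days.
Nov 10, 1919 → Nov 10, 1920: 366 days (Feb 29, 1920 is in that span).
Nov 10, 1920 → Nov 10, 1921: 365 days.
Nov 10, 1921 → Nov 10, 1922: 365 days.
Nov 10, 1922 → Nov 10, 1923: 365 days.
Nov 10, 1923 → Nov 10, 1924: 366 days (Feb 29, 1924 is in that span).
Nov 10, 1924 → Nov 10, 1925: 365 days.
Nov 10, 1925 → Nov 10, 1926: 365 days.
Nov 10, 1926 → Dec 10, 1926: 30 days (November has 30).
Dec 10, 1926 → Jan 10, 1927: 31 days (December has 31).
Jan 10, 1927 → Feb 2, 1927: 23 days.
Total: 5197 days.

5197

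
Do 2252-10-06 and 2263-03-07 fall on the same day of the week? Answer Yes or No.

From Oct 6, 2252 to Mar 7, 2263 is 3804 days.
3804 mod 7 = 3, so they are different weekdays.
(Oct 6, 2252 is a Wednesday; Mar 7, 2263 is a Saturday.)

No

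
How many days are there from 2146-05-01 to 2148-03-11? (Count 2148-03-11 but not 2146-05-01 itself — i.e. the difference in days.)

May 1, 2146 → May 1, 2147: 365 days.
May 1, 2147 → Jun 1, 2147: 31 days (May has 31).
Jun 1, 2147 → Jul 1, 2147: 30 days (June has 30).
Jul 1, 2147 → Aug 1, 2147: 31 days (July has 31).
Aug 1, 2147 → Sep 1, 2147: 31 days (August has 31).
Sep 1, 2147 → Oct 1, 2147: 30 days (September has 30).
Oct 1, 2147 → Nov 1, 2147: 31 days (October has 31).
Nov 1, 2147 → Dec 1, 2147: 30 days (November has 30).
Dec 1, 2147 → Jan 1, 2148: 31 days (December has 31).
Jan 1, 2148 → Feb 1, 2148: 31 days (January has 31).
Feb 1, 2148 → Mar 1, 2148: 29 days (February has 29).
Mar 1, 2148 → Mar 11, 2148: 10 days.
Total: 680 days.

680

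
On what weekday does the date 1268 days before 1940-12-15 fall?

Dec 15, 1940 is a Sunday.
1268 mod 7 = 1, so 1268 days before a Sunday is Sunday − 1 = Saturday.

Saturday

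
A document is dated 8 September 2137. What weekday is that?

Doomsday rule: the anchor day for the 2100s is Sunday. For year 37: 37÷12 = 3 r 1, and 1÷4 = 0, so 3+1+0 = 4.
Sunday + 4 ≡ Thursday — that's 2137's doomsday.
In September the doomsday date is Sep 5.
Sep 8 is 3 days after Sep 5; 3 mod 7 = 3, so Thursday + 3 = Sunday.

Sunday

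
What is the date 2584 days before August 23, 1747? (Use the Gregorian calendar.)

July 26, 1740

−365 (one year) → Aug 23, 1746 (2219 left).
−365 (one year) → Aug 23, 1745 (1854 left).
−365 (one year) → Aug 23, 1744 (1489 left).
−366 (one year; includes Feb 29, 1744) → Aug 23, 1743 (1123 left).
−365 (one year) → Aug 23, 1742 (758 left).
−365 (one year) → Aug 23, 1741 (393 left).
−23 → Jul 31, 1741 (end of Jul, 31 days; 370 left).
−31 → Jun 30, 1741 (end of Jun, 30 days; 339 left).
−30 → May 31, 1741 (end of May, 31 days; 309 left).
−31 → Apr 30, 1741 (end of Apr, 30 days; 278 left).
−30 → Mar 31, 1741 (end of Mar, 31 days; 248 left).
−31 → Feb 28, 1741 (end of Feb, 28 days; 217 left).
−28 → Jan 31, 1741 (end of Jan, 31 days; 189 left).
−31 → Dec 31, 1740 (end of Dec, 31 days; 158 left).
−31 → Nov 30, 1740 (end of Nov, 30 days; 127 left).
−30 → Oct 31, 1740 (end of Oct, 31 days; 97 left).
−31 → Sep 30, 1740 (end of Sep, 30 days; 66 left).
−30 → Aug 31, 1740 (end of Aug, 31 days; 36 left).
−31 → Jul 31, 1740 (end of Jul, 31 days; 5 left).
−5 → Jul 26, 1740.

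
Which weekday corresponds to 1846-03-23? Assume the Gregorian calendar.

Doomsday rule: the anchor day for the 1800s is Friday. For year 46: 46÷12 = 3 r 10, and 10÷4 = 2, so 3+10+2 = 15.
Friday + 15 ≡ Saturday — that's 1846's doomsday.
In March the doomsday date is Mar 14.
Mar 23 is 9 days after Mar 14; 9 mod 7 = 2, so Saturday + 2 = Monday.

Monday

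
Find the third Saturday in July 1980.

July 1, 1980 is a Tuesday.
The first Saturday is therefore July 5 (4 days later).
The third Saturday is 5 + 2×7 = July 19.

July 19, 1980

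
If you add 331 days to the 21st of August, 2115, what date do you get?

July 17, 2116

Aug has 31 days: +11 → Sep 1, 2115 (320 left).
Sep has 30 days: +30 → Oct 1, 2115 (290 left).
Oct has 31 days: +31 → Nov 1, 2115 (259 left).
Nov has 30 days: +30 → Dec 1, 2115 (229 left).
Dec has 31 days: +31 → Jan 1, 2116 (198 left).
Jan has 31 days: +31 → Feb 1, 2116 (167 left).
Feb has 29 days: +29 → Mar 1, 2116 (138 left).
Mar has 31 days: +31 → Apr 1, 2116 (107 left).
Apr has 30 days: +30 → May 1, 2116 (77 left).
May has 31 days: +31 → Jun 1, 2116 (46 left).
Jun has 30 days: +30 → Jul 1, 2116 (16 left).
+16 → Jul 17, 2116.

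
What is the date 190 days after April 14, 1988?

Apr has 30 days: +17 → May 1, 1988 (173 left).
May has 31 days: +31 → Jun 1, 1988 (142 left).
Jun has 30 days: +30 → Jul 1, 1988 (112 left).
Jul has 31 days: +31 → Aug 1, 1988 (81 left).
Aug has 31 days: +31 → Sep 1, 1988 (50 left).
Sep has 30 days: +30 → Oct 1, 1988 (20 left).
+20 → Oct 21, 1988.

October 21, 1988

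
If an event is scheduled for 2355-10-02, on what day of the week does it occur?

Doomsday rule: the anchor day for the 2300s is Wednesday. For year 55: 55÷12 = 4 r 7, and 7÷4 = 1, so 4+7+1 = 12.
Wednesday + 12 ≡ Monday — that's 2355's doomsday.
In October the doomsday date is Oct 10.
Oct 2 is 8 days before Oct 10; 8 mod 7 = 1, so Monday − 1 = Sunday.

Sunday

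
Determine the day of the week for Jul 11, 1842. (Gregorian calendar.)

Monday

Doomsday rule: the anchor day for the 1800s is Friday. For year 42: 42÷12 = 3 r 6, and 6÷4 = 1, so 3+6+1 = 10.
Friday + 10 ≡ Monday — that's 1842's doomsday.
In July the doomsday date is Jul 11.
Jul 11 is the doomsday itself: Monday.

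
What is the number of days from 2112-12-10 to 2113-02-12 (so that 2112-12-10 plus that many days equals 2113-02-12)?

Dec 10, 2112 → Jan 10, 2113: 31 days (December has 31).
Jan 10, 2113 → Feb 10, 2113: 31 days (January has 31).
Feb 10, 2113 → Feb 12, 2113: 2 days.
Total: 64 days.

64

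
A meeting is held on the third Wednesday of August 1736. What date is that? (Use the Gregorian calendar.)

August 1, 1736 is a Wednesday.
The first Wednesday is therefore August 1 (same day).
The third Wednesday is 1 + 2×7 = August 15.

August 15, 1736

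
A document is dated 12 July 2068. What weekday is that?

Doomsday rule: the anchor day for the 2000s is Tuesday. For year 68: 68÷12 = 5 r 8, and 8÷4 = 2, so 5+8+2 = 15.
Tuesday + 15 ≡ Wednesday — that's 2068's doomsday.
In July the doomsday date is Jul 11.
Jul 12 is 1 day after Jul 11; 1 mod 7 = 1, so Wednesday + 1 = Thursday.

Thursday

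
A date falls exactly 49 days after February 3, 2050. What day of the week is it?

Feb 3, 2050 is a Thursday.
49 mod 7 = 0, so 49 days after a Thursday is Thursday + 0 = Thursday.

Thursday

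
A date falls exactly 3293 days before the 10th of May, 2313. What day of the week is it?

Wednesday

First find the weekday of May 10, 2313. Doomsday rule: the anchor day for the 2300s is Wednesday. For year 13: 13÷12 = 1 r 1, and 1÷4 = 0, so 1+1+0 = 2.
Wednesday + 2 ≡ Friday — that's 2313's doomsday.
In May the doomsday date is May 9.
May 10 is 1 day after May 9; 1 mod 7 = 1, so Friday + 1 = Saturday.
3293 mod 7 = 3, so 3293 days before a Saturday is Saturday − 3 = Wednesday.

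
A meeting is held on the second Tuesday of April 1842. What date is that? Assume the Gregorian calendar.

April 12, 1842

April 1, 1842 is a Friday.
The first Tuesday is therefore April 5 (4 days later).
The second Tuesday is 5 + 1×7 = April 12.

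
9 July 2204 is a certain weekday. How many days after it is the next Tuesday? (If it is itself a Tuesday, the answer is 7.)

1

Jul 9, 2204 is a Monday.
From Monday to the next Tuesday is 1 day.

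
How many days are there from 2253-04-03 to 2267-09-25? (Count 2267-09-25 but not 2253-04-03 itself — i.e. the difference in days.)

Apr 3, 2253 → Apr 3, 2254: 365 days.
Apr 3, 2254 → Apr 3, 2255: 365 days.
Apr 3, 2255 → Apr 3, 2256: 366 days (Feb 29, 2256 is in that span).
Apr 3, 2256 → Apr 3, 2257: 365 days.
Apr 3, 2257 → Apr 3, 2258: 365 days.
Apr 3, 2258 → Apr 3, 2259: 365 days.
Apr 3, 2259 → Apr 3, 2260: 366 days (Feb 29, 2260 is in that span).
Apr 3, 2260 → Apr 3, 2261: 365 days.
Apr 3, 2261 → Apr 3, 2262: 365 days.
Apr 3, 2262 → Apr 3, 2263: 365 days.
Apr 3, 2263 → Apr 3, 2264: 366 days (Feb 29, 2264 is in that span).
Apr 3, 2264 → Apr 3, 2265: 365 days.
Apr 3, 2265 → Apr 3, 2266: 365 days.
Apr 3, 2266 → Apr 3, 2267: 365 days.
Apr 3, 2267 → May 3, 2267: 30 days (April has 30).
May 3, 2267 → Jun 3, 2267: 31 days (May has 31).
Jun 3, 2267 → Jul 3, 2267: 30 days (June has 30).
Jul 3, 2267 → Aug 3, 2267: 31 days (July has 31).
Aug 3, 2267 → Sep 3, 2267: 31 days (August has 31).
Sep 3, 2267 → Sep 25, 2267: 22 days.
Total: 5288 days.

5288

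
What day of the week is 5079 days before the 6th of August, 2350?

Aug 6, 2350 is a Sunday.
5079 mod 7 = 4, so 5079 days before a Sunday is Sunday − 4 = Wednesday.

Wednesday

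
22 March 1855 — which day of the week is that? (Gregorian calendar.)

Thursday

Doomsday rule: the anchor day for the 1800s is Friday. For year 55: 55÷12 = 4 r 7, and 7÷4 = 1, so 4+7+1 = 12.
Friday + 12 ≡ Wednesday — that's 1855's doomsday.
In March the doomsday date is Mar 14.
Mar 22 is 8 days after Mar 14; 8 mod 7 = 1, so Wednesday + 1 = Thursday.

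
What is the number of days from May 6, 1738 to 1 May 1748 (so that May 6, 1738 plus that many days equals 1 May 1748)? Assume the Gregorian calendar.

3648

May 6, 1738 → May 6, 1739: 365 days.
May 6, 1739 → May 6, 1740: 366 days (Feb 29, 1740 is in that span).
May 6, 1740 → May 6, 1741: 365 days.
May 6, 1741 → May 6, 1742: 365 days.
May 6, 1742 → May 6, 1743: 365 days.
May 6, 1743 → May 6, 1744: 366 days (Feb 29, 1744 is in that span).
May 6, 1744 → May 6, 1745: 365 days.
May 6, 1745 → May 6, 1746: 365 days.
May 6, 1746 → May 6, 1747: 365 days.
May 6, 1747 → Jun 6, 1747: 31 days (May has 31).
Jun 6, 1747 → Jul 6, 1747: 30 days (June has 30).
Jul 6, 1747 → Aug 6, 1747: 31 days (July has 31).
Aug 6, 1747 → Sep 6, 1747: 31 days (August has 31).
Sep 6, 1747 → Oct 6, 1747: 30 days (September has 30).
Oct 6, 1747 → Nov 6, 1747: 31 days (October has 31).
Nov 6, 1747 → Dec 6, 1747: 30 days (November has 30).
Dec 6, 1747 → Jan 6, 1748: 31 days (December has 31).
Jan 6, 1748 → Feb 6, 1748: 31 days (January has 31).
Feb 6, 1748 → Mar 6, 1748: 29 days (February has 29).
Mar 6, 1748 → Apr 6, 1748: 31 days (March has 31).
Apr 6, 1748 → May 1, 1748: 25 days.
Total: 3648 days.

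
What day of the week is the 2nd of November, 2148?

Doomsday rule: the anchor day for the 2100s is Sunday. For year 48: 48÷12 = 4 r 0, and 0÷4 = 0, so 4+0+0 = 4.
Sunday + 4 ≡ Thursday — that's 2148's doomsday.
In November the doomsday date is Nov 7.
Nov 2 is 5 days before Nov 7; 5 mod 7 = 5, so Thursday − 5 = Saturday.

Saturday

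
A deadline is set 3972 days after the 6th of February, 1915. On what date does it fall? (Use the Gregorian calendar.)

+365 (one year) → Feb 6, 1916 (3607 left).
+366 (one year; includes Feb 29, 1916) → Feb 6, 1917 (3241 left).
+365 (one year) → Feb 6, 1918 (2876 left).
+365 (one year) → Feb 6, 1919 (2511 left).
+365 (one year) → Feb 6, 1920 (2146 left).
+366 (one year; includes Feb 29, 1920) → Feb 6, 1921 (1780 left).
+365 (one year) → Feb 6, 1922 (1415 left).
+365 (one year) → Feb 6, 1923 (1050 left).
+365 (one year) → Feb 6, 1924 (685 left).
+366 (one year; includes Feb 29, 1924) → Feb 6, 1925 (319 left).
Feb has 28 days: +23 → Mar 1, 1925 (296 left).
Mar has 31 days: +31 → Apr 1, 1925 (265 left).
Apr has 30 days: +30 → May 1, 1925 (235 left).
May has 31 days: +31 → Jun 1, 1925 (204 left).
Jun has 30 days: +30 → Jul 1, 1925 (174 left).
Jul has 31 days: +31 → Aug 1, 1925 (143 left).
Aug has 31 days: +31 → Sep 1, 1925 (112 left).
Sep has 30 days: +30 → Oct 1, 1925 (82 left).
Oct has 31 days: +31 → Nov 1, 1925 (51 left).
Nov has 30 days: +30 → Dec 1, 1925 (21 left).
+21 → Dec 22, 1925.

December 22, 1925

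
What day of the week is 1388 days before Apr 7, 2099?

Sunday

First find the weekday of Apr 7, 2099. Doomsday rule: the anchor day for the 2000s is Tuesday. For year 99: 99÷12 = 8 r 3, and 3÷4 = 0, so 8+3+0 = 11.
Tuesday + 11 ≡ Saturday — that's 2099's doomsday.
In April the doomsday date is Apr 4.
Apr 7 is 3 days after Apr 4; 3 mod 7 = 3, so Saturday + 3 = Tuesday.
1388 mod 7 = 2, so 1388 days before a Tuesday is Tuesday − 2 = Sunday.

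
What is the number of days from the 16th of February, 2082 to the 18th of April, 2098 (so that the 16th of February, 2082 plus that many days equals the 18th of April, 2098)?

Feb 16, 2082 → Feb 16, 2083: 365 days.
Feb 16, 2083 → Feb 16, 2084: 365 days.
Feb 16, 2084 → Feb 16, 2085: 366 days (Feb 29, 2084 is in that span).
Feb 16, 2085 → Feb 16, 2086: 365 days.
Feb 16, 2086 → Feb 16, 2087: 365 days.
Feb 16, 2087 → Feb 16, 2088: 365 days.
Feb 16, 2088 → Feb 16, 2089: 366 days (Feb 29, 2088 is in that span).
Feb 16, 2089 → Feb 16, 2090: 365 days.
Feb 16, 2090 → Feb 16, 2091: 365 days.
Feb 16, 2091 → Feb 16, 2092: 365 days.
Feb 16, 2092 → Feb 16, 2093: 366 days (Feb 29, 2092 is in that span).
Feb 16, 2093 → Feb 16, 2094: 365 days.
Feb 16, 2094 → Feb 16, 2095: 365 days.
Feb 16, 2095 → Feb 16, 2096: 365 days.
Feb 16, 2096 → Feb 16, 2097: 366 days (Feb 29, 2096 is in that span).
Feb 16, 2097 → Feb 16, 2098: 365 days.
Feb 16, 2098 → Mar 16, 2098: 28 days (February has 28).
Mar 16, 2098 → Apr 16, 2098: 31 days (March has 31).
Apr 16, 2098 → Apr 18, 2098: 2 days.
Total: 5905 days.

5905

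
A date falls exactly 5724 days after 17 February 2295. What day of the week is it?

Friday

Feb 17, 2295 is a Sunday.
5724 mod 7 = 5, so 5724 days after a Sunday is Sunday + 5 = Friday.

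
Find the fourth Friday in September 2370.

September 25, 2370

September 1, 2370 is a Tuesday.
The first Friday is therefore September 4 (3 days later).
The fourth Friday is 4 + 3×7 = September 25.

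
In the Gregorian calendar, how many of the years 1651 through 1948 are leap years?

72

Multiples of 4 in [1651,1948]: 75.
Of those, multiples of 100: 3 (not leap unless ÷400).
Multiples of 400: 0.
Leap years = 75 − 3 + 0 = 72.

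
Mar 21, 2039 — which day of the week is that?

Monday

Doomsday rule: the anchor day for the 2000s is Tuesday. For year 39: 39÷12 = 3 r 3, and 3÷4 = 0, so 3+3+0 = 6.
Tuesday + 6 ≡ Monday — that's 2039's doomsday.
In March the doomsday date is Mar 14.
Mar 21 is 7 days after Mar 14; 7 mod 7 = 0, so Monday + 0 = Monday.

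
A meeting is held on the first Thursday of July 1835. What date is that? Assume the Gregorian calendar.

July 1, 1835 is a Wednesday.
The first Thursday is therefore July 2 (1 days later).

July 2, 1835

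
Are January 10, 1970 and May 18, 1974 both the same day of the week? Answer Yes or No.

Yes

From Jan 10, 1970 to May 18, 1974 is 1589 days.
1589 mod 7 = 0, so they are the same weekday.
(Jan 10, 1970 is a Saturday; May 18, 1974 is a Saturday.)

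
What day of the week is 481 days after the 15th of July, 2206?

First find the weekday of Jul 15, 2206. Doomsday rule: the anchor day for the 2200s is Friday. For year 06: 6÷12 = 0 r 6, and 6÷4 = 1, so 0+6+1 = 7.
Friday + 7 ≡ Friday — that's 2206's doomsday.
In July the doomsday date is Jul 11.
Jul 15 is 4 days after Jul 11; 4 mod 7 = 4, so Friday + 4 = Tuesday.
481 mod 7 = 5, so 481 days after a Tuesday is Tuesday + 5 = Sunday.

Sunday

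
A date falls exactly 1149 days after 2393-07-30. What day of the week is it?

Jul 30, 2393 is a Friday.
1149 mod 7 = 1, so 1149 days after a Friday is Friday + 1 = Saturday.

Saturday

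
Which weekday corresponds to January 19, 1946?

Doomsday rule: the anchor day for the 1900s is Wednesday. For year 46: 46÷12 = 3 r 10, and 10÷4 = 2, so 3+10+2 = 15.
Wednesday + 15 ≡ Thursday — that's 1946's doomsday.
In January the doomsday date is Jan 3 (1946 is not a leap year).
Jan 19 is 16 days after Jan 3; 16 mod 7 = 2, so Thursday + 2 = Saturday.

Saturday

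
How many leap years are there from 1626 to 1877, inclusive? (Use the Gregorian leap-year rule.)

61

Multiples of 4 in [1626,1877]: 63.
Of those, multiples of 100: 2 (not leap unless ÷400).
Multiples of 400: 0.
Leap years = 63 − 2 + 0 = 61.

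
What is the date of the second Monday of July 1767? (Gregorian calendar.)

July 13, 1767

July 1, 1767 is a Wednesday.
The first Monday is therefore July 6 (5 days later).
The second Monday is 6 + 1×7 = July 13.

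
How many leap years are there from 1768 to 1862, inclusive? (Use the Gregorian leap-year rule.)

Multiples of 4 in [1768,1862]: 24.
Of those, multiples of 100: 1 (not leap unless ÷400).
Multiples of 400: 0.
Leap years = 24 − 1 + 0 = 23.

23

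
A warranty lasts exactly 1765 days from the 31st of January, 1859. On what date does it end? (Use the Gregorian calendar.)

+365 (one year) → Jan 31, 1860 (1400 left).
+366 (one year; includes Feb 29, 1860) → Jan 31, 1861 (1034 left).
+365 (one year) → Jan 31, 1862 (669 left).
+365 (one year) → Jan 31, 1863 (304 left).
Jan has 31 days: +1 → Feb 1, 1863 (303 left).
Feb has 28 days: +28 → Mar 1, 1863 (275 left).
Mar has 31 days: +31 → Apr 1, 1863 (244 left).
Apr has 30 days: +30 → May 1, 1863 (214 left).
May has 31 days: +31 → Jun 1, 1863 (183 left).
Jun has 30 days: +30 → Jul 1, 1863 (153 left).
Jul has 31 days: +31 → Aug 1, 1863 (122 left).
Aug has 31 days: +31 → Sep 1, 1863 (91 left).
Sep has 30 days: +30 → Oct 1, 1863 (61 left).
Oct has 31 days: +31 → Nov 1, 1863 (30 left).
Nov has 30 days: +30 → Dec 1, 1863 (0 left).

December 1, 1863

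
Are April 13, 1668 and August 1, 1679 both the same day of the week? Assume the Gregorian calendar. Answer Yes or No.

From Apr 13, 1668 to Aug 1, 1679 is 4127 days.
4127 mod 7 = 4, so they are different weekdays.
(Apr 13, 1668 is a Friday; Aug 1, 1679 is a Tuesday.)

No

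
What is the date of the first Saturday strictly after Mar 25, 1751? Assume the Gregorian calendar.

Mar 25, 1751 is a Thursday.
From Thursday to the next Saturday is 2 days.
Mar 25, 1751 + 2 = Mar 27, 1751.

March 27, 1751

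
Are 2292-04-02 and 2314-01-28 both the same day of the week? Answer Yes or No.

No

From Apr 2, 2292 to Jan 28, 2314 is 7970 days.
7970 mod 7 = 4, so they are different weekdays.
(Apr 2, 2292 is a Saturday; Jan 28, 2314 is a Wednesday.)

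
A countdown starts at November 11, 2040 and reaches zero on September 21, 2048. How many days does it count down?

Nov 11, 2040 → Nov 11, 2041: 365 days.
Nov 11, 2041 → Nov 11, 2042: 365 days.
Nov 11, 2042 → Nov 11, 2043: 365 days.
Nov 11, 2043 → Nov 11, 2044: 366 days (Feb 29, 2044 is in that span).
Nov 11, 2044 → Nov 11, 2045: 365 days.
Nov 11, 2045 → Nov 11, 2046: 365 days.
Nov 11, 2046 → Nov 11, 2047: 365 days.
Nov 11, 2047 → Dec 11, 2047: 30 days (November has 30).
Dec 11, 2047 → Jan 11, 2048: 31 days (December has 31).
Jan 11, 2048 → Feb 11, 2048: 31 days (January has 31).
Feb 11, 2048 → Mar 11, 2048: 29 days (February has 29).
Mar 11, 2048 → Apr 11, 2048: 31 days (March has 31).
Apr 11, 2048 → May 11, 2048: 30 days (April has 30).
May 11, 2048 → Jun 11, 2048: 31 days (May has 31).
Jun 11, 2048 → Jul 11, 2048: 30 days (June has 30).
Jul 11, 2048 → Aug 11, 2048: 31 days (July has 31).
Aug 11, 2048 → Sep 11, 2048: 31 days (August has 31).
Sep 11, 2048 → Sep 21, 2048: 10 days.
Total: 2871 days.

2871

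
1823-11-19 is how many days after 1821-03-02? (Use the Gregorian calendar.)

Mar 2, 1821 → Mar 2, 1822: 365 days.
Mar 2, 1822 → Mar 2, 1823: 365 days.
Mar 2, 1823 → Apr 2, 1823: 31 days (March has 31).
Apr 2, 1823 → May 2, 1823: 30 days (April has 30).
May 2, 1823 → Jun 2, 1823: 31 days (May has 31).
Jun 2, 1823 → Jul 2, 1823: 30 days (June has 30).
Jul 2, 1823 → Aug 2, 1823: 31 days (July has 31).
Aug 2, 1823 → Sep 2, 1823: 31 days (August has 31).
Sep 2, 1823 → Oct 2, 1823: 30 days (September has 30).
Oct 2, 1823 → Nov 2, 1823: 31 days (October has 31).
Nov 2, 1823 → Nov 19, 1823: 17 days.
Total: 992 days.

992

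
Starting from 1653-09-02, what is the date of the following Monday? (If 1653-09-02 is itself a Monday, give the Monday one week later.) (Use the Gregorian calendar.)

September 8, 1653

Sep 2, 1653 is a Tuesday.
From Tuesday to the next Monday is 6 days.
Sep 2, 1653 + 6 = Sep 8, 1653.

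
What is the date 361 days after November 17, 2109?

November 13, 2110

Nov has 30 days: +14 → Dec 1, 2109 (347 left).
Dec has 31 days: +31 → Jan 1, 2110 (316 left).
Jan has 31 days: +31 → Feb 1, 2110 (285 left).
Feb has 28 days: +28 → Mar 1, 2110 (257 left).
Mar has 31 days: +31 → Apr 1, 2110 (226 left).
Apr has 30 days: +30 → May 1, 2110 (196 left).
May has 31 days: +31 → Jun 1, 2110 (165 left).
Jun has 30 days: +30 → Jul 1, 2110 (135 left).
Jul has 31 days: +31 → Aug 1, 2110 (104 left).
Aug has 31 days: +31 → Sep 1, 2110 (73 left).
Sep has 30 days: +30 → Oct 1, 2110 (43 left).
Oct has 31 days: +31 → Nov 1, 2110 (12 left).
+12 → Nov 13, 2110.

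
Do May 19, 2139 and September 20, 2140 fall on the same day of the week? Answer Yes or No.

From May 19, 2139 to Sep 20, 2140 is 490 days.
490 mod 7 = 0, so they are the same weekday.
(May 19, 2139 is a Tuesday; Sep 20, 2140 is a Tuesday.)

Yes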